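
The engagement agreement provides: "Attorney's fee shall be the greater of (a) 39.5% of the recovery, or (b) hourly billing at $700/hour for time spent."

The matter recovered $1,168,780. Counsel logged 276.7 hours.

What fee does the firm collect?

$461,668.10

(a) 39.5% of $1,168,780 = $461,668.10
(b) 276.7 × $700 = $193,690.00
The greater is (a): $461,668.10.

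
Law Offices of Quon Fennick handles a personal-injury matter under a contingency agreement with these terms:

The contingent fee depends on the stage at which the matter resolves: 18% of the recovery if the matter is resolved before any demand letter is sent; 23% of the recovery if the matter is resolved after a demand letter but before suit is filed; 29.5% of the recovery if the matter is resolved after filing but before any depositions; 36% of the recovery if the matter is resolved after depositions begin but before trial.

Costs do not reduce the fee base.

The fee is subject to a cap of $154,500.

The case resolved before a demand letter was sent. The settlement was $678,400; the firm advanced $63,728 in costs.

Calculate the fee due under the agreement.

Fee base is the gross recovery, $678,400; costs are reimbursed separately.
The matter resolved before a demand letter was sent, so the 18% rate applies.
$678,400 × 18% = $122,112.00
$122,112.00 is under the $154,500 cap.

$122,112.00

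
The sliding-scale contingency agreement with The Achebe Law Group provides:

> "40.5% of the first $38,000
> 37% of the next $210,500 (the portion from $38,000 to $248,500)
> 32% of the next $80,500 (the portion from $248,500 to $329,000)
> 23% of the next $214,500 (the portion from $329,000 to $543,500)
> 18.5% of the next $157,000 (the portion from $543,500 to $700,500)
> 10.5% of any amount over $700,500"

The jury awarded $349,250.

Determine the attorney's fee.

First $38,000 at 40.5% = $15,390.00
Next $210,500 at 37% = $77,885.00
Next $80,500 at 32% = $25,760.00
Remaining $20,250 at 23% = $4,657.50
Fee: $15,390.00 + $77,885.00 + $25,760.00 + $4,657.50 = $123,692.50

$123,692.50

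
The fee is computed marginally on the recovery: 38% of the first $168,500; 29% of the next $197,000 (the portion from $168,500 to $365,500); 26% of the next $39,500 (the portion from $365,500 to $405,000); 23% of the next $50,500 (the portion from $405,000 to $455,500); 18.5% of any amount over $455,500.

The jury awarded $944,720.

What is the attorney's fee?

$233,550.70

First $168,500 at 38% = $64,030.00
Next $197,000 at 29% = $57,130.00
Next $39,500 at 26% = $10,270.00
Next $50,500 at 23% = $11,615.00
Remaining $489,220 at 18.5% = $90,505.70
Fee: $64,030.00 + $57,130.00 + $10,270.00 + $11,615.00 + $90,505.70 = $233,550.70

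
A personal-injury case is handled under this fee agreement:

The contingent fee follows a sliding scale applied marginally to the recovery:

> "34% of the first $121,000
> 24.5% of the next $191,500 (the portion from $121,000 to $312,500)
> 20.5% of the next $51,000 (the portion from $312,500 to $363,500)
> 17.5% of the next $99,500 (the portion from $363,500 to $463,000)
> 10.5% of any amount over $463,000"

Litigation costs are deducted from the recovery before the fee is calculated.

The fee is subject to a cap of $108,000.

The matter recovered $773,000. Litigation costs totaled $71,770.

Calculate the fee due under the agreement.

$108,000.00

Fee base (net of costs): $773,000 − $71,770 = $701,230
First $121,000 at 34% = $41,140.00
Next $191,500 at 24.5% = $46,917.50
Next $51,000 at 20.5% = $10,455.00
Next $99,500 at 17.5% = $17,412.50
Remaining $238,230 at 10.5% = $25,014.15
Fee: $41,140.00 + $46,917.50 + $10,455.00 + $17,412.50 + $25,014.15 = $140,939.15
$140,939.15 exceeds the $108,000 cap, so the fee is capped at $108,000.00.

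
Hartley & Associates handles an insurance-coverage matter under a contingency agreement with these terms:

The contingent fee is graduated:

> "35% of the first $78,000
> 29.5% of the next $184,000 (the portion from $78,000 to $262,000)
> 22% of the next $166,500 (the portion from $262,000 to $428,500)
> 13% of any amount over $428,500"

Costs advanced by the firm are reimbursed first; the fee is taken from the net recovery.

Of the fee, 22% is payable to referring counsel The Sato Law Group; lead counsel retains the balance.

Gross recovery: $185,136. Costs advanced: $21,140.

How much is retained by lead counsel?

$41,081.68

Fee base (net of costs): $185,136 − $21,140 = $163,996
First $78,000 at 35% = $27,300.00
Remaining $85,996 at 29.5% = $25,368.82
Fee: $27,300.00 + $25,368.82 = $52,668.82
Referral share: 22% of $52,668.82 = $11,587.14; lead counsel retains $52,668.82 − $11,587.14 = $41,081.68.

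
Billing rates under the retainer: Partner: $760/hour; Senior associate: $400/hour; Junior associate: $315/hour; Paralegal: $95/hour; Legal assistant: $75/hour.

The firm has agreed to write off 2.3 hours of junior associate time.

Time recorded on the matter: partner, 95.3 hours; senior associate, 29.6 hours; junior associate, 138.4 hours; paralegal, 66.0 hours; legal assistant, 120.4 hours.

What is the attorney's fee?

$142,439.50

Partner: 95.3 × $760 = $72,428.00
Senior associate: 29.6 × $400 = $11,840.00
Junior associate: 138.4 × $315 = $43,596.00
Paralegal: 66.0 × $95 = $6,270.00
Legal assistant: 120.4 × $75 = $9,030.00
Subtotal: $143,164.00
Write-off: 2.3 × $315 = $724.50
Total: $143,164.00 − $724.50 = $142,439.50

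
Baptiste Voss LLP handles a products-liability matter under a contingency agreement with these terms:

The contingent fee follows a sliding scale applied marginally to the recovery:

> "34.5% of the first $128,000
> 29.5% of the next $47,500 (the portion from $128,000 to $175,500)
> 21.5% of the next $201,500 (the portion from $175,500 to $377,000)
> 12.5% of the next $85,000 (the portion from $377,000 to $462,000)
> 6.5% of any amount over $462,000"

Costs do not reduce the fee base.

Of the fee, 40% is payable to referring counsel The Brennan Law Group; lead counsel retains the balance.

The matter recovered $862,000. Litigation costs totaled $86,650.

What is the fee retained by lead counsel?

$82,872.00

Fee base is the gross recovery, $862,000; costs are reimbursed separately.
First $128,000 at 34.5% = $44,160.00
Next $47,500 at 29.5% = $14,012.50
Next $201,500 at 21.5% = $43,322.50
Next $85,000 at 12.5% = $10,625.00
Remaining $400,000 at 6.5% = $26,000.00
Fee: $44,160.00 + $14,012.50 + $43,322.50 + $10,625.00 + $26,000.00 = $138,120.00
Referral share: 40% of $138,120.00 = $55,248.00; lead counsel retains $138,120.00 − $55,248.00 = $82,872.00.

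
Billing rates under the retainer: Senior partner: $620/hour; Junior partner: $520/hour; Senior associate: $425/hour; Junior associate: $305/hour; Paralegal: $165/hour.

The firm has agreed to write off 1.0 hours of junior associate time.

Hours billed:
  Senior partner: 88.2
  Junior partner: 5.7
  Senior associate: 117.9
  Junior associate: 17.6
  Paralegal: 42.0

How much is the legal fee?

Senior partner: 88.2 × $620 = $54,684.00
Junior partner: 5.7 × $520 = $2,964.00
Senior associate: 117.9 × $425 = $50,107.50
Junior associate: 17.6 × $305 = $5,368.00
Paralegal: 42.0 × $165 = $6,930.00
Subtotal: $120,053.50
Write-off: 1.0 × $305 = $305.00
Total: $120,053.50 − $305.00 = $119,748.50

$119,748.50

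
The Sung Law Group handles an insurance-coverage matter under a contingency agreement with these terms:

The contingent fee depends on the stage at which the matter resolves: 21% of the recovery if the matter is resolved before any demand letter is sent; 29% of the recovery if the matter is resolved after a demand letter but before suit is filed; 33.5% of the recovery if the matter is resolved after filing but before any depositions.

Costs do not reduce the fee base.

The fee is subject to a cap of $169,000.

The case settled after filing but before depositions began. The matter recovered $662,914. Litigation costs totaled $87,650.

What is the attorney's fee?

Fee base is the gross recovery, $662,914; costs are reimbursed separately.
The matter settled after filing but before depositions began, so the 33.5% rate applies.
$662,914 × 33.5% = $222,076.19
$222,076.19 exceeds the $169,000 cap, so the fee is capped at $169,000.00.

$169,000.00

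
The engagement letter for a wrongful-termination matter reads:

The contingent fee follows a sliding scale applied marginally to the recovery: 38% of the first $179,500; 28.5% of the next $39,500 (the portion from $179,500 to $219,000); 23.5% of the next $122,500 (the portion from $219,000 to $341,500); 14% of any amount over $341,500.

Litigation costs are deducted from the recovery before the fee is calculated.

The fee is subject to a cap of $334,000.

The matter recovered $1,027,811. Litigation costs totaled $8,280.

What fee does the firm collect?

Fee base (net of costs): $1,027,811 − $8,280 = $1,019,531
First $179,500 at 38% = $68,210.00
Next $39,500 at 28.5% = $11,257.50
Next $122,500 at 23.5% = $28,787.50
Remaining $678,031 at 14% = $94,924.34
Fee: $68,210.00 + $11,257.50 + $28,787.50 + $94,924.34 = $203,179.34
$203,179.34 is under the $334,000 cap.

$203,179.34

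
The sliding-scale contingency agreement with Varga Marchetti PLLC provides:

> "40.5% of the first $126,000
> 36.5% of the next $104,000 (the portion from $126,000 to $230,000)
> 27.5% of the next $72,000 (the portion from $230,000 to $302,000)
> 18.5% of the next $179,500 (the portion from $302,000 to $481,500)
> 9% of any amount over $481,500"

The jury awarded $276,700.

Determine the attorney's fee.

$101,832.50

First $126,000 at 40.5% = $51,030.00
Next $104,000 at 36.5% = $37,960.00
Remaining $46,700 at 27.5% = $12,842.50
Fee: $51,030.00 + $37,960.00 + $12,842.50 = $101,832.50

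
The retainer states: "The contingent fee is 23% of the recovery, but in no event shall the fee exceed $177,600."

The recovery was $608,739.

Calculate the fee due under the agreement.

23% of $608,739 = $140,009.97
That is under the $177,600 cap.

$140,009.97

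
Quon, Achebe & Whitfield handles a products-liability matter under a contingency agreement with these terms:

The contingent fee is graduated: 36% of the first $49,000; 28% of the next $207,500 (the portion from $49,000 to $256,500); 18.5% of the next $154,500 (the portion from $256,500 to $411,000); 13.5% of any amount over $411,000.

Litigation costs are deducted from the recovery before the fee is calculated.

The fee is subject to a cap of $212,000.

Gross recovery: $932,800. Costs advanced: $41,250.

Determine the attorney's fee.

Fee base (net of costs): $932,800 − $41,250 = $891,550
First $49,000 at 36% = $17,640.00
Next $207,500 at 28% = $58,100.00
Next $154,500 at 18.5% = $28,582.50
Remaining $480,550 at 13.5% = $64,874.25
Fee: $17,640.00 + $58,100.00 + $28,582.50 + $64,874.25 = $169,196.75
$169,196.75 is under the $212,000 cap.

$169,196.75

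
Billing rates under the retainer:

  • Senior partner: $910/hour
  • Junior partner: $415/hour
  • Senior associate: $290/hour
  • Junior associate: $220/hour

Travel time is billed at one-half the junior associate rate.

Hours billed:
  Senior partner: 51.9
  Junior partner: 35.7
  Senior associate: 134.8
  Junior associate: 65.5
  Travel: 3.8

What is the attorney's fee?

$115,964.50

Senior partner: 51.9 × $910 = $47,229.00
Junior partner: 35.7 × $415 = $14,815.50
Senior associate: 134.8 × $290 = $39,092.00
Junior associate: 65.5 × $220 = $14,410.00
Subtotal: $47,229.00 + $14,815.50 + $39,092.00 + $14,410.00 = $115,546.50
Travel: 3.8 × ($220 ÷ 2) = 3.8 × $110.00 = $418.00
Total: $115,546.50 + $418.00 = $115,964.50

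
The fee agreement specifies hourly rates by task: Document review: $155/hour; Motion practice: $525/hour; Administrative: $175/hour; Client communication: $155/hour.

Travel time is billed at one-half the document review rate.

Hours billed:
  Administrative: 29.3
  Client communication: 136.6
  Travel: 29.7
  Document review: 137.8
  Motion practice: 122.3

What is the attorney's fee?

$114,168.75

Document review: 137.8 × $155 = $21,359.00
Motion practice: 122.3 × $525 = $64,207.50
Administrative: 29.3 × $175 = $5,127.50
Client communication: 136.6 × $155 = $21,173.00
Subtotal: $21,359.00 + $64,207.50 + $5,127.50 + $21,173.00 = $111,867.00
Travel: 29.7 × ($155 ÷ 2) = 29.7 × $77.50 = $2,301.75
Total: $111,867.00 + $2,301.75 = $114,168.75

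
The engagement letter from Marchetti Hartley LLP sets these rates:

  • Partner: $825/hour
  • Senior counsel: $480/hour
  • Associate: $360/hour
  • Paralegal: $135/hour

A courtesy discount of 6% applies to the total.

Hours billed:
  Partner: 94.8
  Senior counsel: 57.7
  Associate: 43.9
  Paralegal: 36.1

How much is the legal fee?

$118,988.49

Partner: 94.8 × $825 = $78,210.00
Senior counsel: 57.7 × $480 = $27,696.00
Associate: 43.9 × $360 = $15,804.00
Paralegal: 36.1 × $135 = $4,873.50
Subtotal: $126,583.50
Less 6% discount: −$7,595.01
Total: $126,583.50 − $7,595.01 = $118,988.49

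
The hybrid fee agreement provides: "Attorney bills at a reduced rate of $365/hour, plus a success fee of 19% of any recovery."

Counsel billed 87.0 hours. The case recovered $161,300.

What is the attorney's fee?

$62,402.00

Hourly: 87.0 × $365 = $31,755.00
Success fee: 19% of $161,300 = $30,647.00
Total: $31,755.00 + $30,647.00 = $62,402.00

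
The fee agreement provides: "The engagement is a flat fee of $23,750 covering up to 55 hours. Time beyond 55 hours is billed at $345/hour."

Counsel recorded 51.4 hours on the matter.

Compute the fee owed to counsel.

$23,750.00

51.4 hours is within the 55-hour scope; only the flat fee applies.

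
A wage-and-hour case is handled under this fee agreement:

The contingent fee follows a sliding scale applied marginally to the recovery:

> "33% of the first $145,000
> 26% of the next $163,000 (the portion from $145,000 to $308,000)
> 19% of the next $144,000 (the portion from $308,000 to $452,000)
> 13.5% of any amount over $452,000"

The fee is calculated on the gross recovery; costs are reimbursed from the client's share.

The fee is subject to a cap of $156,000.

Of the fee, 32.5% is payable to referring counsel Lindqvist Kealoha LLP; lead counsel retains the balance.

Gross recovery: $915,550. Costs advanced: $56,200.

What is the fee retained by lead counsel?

$105,300.00

Fee base is the gross recovery, $915,550; costs are reimbursed separately.
First $145,000 at 33% = $47,850.00
Next $163,000 at 26% = $42,380.00
Next $144,000 at 19% = $27,360.00
Remaining $463,550 at 13.5% = $62,579.25
Fee: $47,850.00 + $42,380.00 + $27,360.00 + $62,579.25 = $180,169.25
$180,169.25 exceeds the $156,000 cap, so the fee is capped at $156,000.00.
Referral share: 32.5% of $156,000.00 = $50,700.00; lead counsel retains $156,000.00 − $50,700.00 = $105,300.00.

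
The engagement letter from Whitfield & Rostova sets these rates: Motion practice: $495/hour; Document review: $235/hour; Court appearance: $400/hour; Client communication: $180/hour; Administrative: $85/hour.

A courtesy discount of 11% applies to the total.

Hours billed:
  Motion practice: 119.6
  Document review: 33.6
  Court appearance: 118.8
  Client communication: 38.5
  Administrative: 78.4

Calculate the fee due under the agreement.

Motion practice: 119.6 × $495 = $59,202.00
Document review: 33.6 × $235 = $7,896.00
Court appearance: 118.8 × $400 = $47,520.00
Client communication: 38.5 × $180 = $6,930.00
Administrative: 78.4 × $85 = $6,664.00
Subtotal: $128,212.00
Less 11% discount: −$14,103.32
Total: $128,212.00 − $14,103.32 = $114,108.68

$114,108.68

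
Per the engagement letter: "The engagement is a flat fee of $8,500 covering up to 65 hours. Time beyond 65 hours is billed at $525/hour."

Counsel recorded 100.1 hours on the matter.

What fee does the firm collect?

$26,927.50

Flat fee: $8,500.00
Excess hours: 100.1 − 65 = 35.1
Overrun: 35.1 × $525 = $18,427.50
Total: $8,500.00 + $18,427.50 = $26,927.50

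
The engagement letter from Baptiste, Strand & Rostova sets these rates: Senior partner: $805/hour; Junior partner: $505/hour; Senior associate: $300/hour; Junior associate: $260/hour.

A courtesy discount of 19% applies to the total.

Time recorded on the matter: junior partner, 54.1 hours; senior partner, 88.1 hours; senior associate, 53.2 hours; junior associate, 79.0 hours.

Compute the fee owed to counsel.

$109,140.21

Senior partner: 88.1 × $805 = $70,920.50
Junior partner: 54.1 × $505 = $27,320.50
Senior associate: 53.2 × $300 = $15,960.00
Junior associate: 79.0 × $260 = $20,540.00
Subtotal: $134,741.00
Less 19% discount: −$25,600.79
Total: $134,741.00 − $25,600.79 = $109,140.21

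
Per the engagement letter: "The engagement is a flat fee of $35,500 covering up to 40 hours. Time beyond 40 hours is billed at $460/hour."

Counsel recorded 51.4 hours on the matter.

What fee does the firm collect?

$40,744.00

Flat fee: $35,500.00
Excess hours: 51.4 − 40 = 11.4
Overrun: 11.4 × $460 = $5,244.00
Total: $35,500.00 + $5,244.00 = $40,744.00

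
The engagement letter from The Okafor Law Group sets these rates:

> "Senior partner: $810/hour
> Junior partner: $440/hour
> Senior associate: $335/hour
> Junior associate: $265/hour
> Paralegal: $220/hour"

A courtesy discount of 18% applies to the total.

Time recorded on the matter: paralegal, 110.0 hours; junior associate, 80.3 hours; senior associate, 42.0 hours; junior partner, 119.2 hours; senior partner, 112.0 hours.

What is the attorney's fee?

Senior partner: 112.0 × $810 = $90,720.00
Junior partner: 119.2 × $440 = $52,448.00
Senior associate: 42.0 × $335 = $14,070.00
Junior associate: 80.3 × $265 = $21,279.50
Paralegal: 110.0 × $220 = $24,200.00
Subtotal: $202,717.50
Less 18% discount: −$36,489.15
Total: $202,717.50 − $36,489.15 = $166,228.35

$166,228.35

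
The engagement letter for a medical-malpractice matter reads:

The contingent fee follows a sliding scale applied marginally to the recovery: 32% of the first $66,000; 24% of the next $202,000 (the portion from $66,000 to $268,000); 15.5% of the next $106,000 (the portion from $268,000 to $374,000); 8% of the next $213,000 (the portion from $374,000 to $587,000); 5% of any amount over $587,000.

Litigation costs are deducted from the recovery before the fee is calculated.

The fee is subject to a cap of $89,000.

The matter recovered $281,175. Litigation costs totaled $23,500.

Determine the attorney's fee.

$67,122.00

Fee base (net of costs): $281,175 − $23,500 = $257,675
First $66,000 at 32% = $21,120.00
Remaining $191,675 at 24% = $46,002.00
Fee: $21,120.00 + $46,002.00 = $67,122.00
$67,122.00 is under the $89,000 cap.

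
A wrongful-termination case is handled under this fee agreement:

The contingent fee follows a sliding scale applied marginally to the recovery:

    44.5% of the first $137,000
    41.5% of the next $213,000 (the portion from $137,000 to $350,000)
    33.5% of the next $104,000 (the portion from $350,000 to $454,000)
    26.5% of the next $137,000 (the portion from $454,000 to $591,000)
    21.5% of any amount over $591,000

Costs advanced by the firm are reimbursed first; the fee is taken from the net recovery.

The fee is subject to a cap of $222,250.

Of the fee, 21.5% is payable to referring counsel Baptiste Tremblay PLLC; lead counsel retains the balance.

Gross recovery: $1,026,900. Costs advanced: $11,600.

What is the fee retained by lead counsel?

$174,466.25

Fee base (net of costs): $1,026,900 − $11,600 = $1,015,300
First $137,000 at 44.5% = $60,965.00
Next $213,000 at 41.5% = $88,395.00
Next $104,000 at 33.5% = $34,840.00
Next $137,000 at 26.5% = $36,305.00
Remaining $424,300 at 21.5% = $91,224.50
Fee: $60,965.00 + $88,395.00 + $34,840.00 + $36,305.00 + $91,224.50 = $311,729.50
$311,729.50 exceeds the $222,250 cap, so the fee is capped at $222,250.00.
Referral share: 21.5% of $222,250.00 = $47,783.75; lead counsel retains $222,250.00 − $47,783.75 = $174,466.25.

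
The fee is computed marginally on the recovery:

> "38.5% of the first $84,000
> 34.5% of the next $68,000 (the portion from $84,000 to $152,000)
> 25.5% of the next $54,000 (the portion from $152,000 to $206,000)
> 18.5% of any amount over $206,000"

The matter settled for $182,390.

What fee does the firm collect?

First $84,000 at 38.5% = $32,340.00
Next $68,000 at 34.5% = $23,460.00
Remaining $30,390 at 25.5% = $7,749.45
Fee: $32,340.00 + $23,460.00 + $7,749.45 = $63,549.45

$63,549.45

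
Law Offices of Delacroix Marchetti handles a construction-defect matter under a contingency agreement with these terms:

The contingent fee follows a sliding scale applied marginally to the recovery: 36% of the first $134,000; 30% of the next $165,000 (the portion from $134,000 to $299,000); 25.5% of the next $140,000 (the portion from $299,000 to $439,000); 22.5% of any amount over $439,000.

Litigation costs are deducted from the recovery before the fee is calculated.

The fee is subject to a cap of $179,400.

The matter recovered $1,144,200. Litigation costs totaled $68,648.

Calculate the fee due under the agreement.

$179,400.00

Fee base (net of costs): $1,144,200 − $68,648 = $1,075,552
First $134,000 at 36% = $48,240.00
Next $165,000 at 30% = $49,500.00
Next $140,000 at 25.5% = $35,700.00
Remaining $636,552 at 22.5% = $143,224.20
Fee: $48,240.00 + $49,500.00 + $35,700.00 + $143,224.20 = $276,664.20
$276,664.20 exceeds the $179,400 cap, so the fee is capped at $179,400.00.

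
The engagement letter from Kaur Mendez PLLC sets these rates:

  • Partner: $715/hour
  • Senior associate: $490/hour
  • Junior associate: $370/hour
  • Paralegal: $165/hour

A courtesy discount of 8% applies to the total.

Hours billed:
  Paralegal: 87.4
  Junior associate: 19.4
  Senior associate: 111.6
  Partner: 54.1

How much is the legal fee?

$105,767.34

Partner: 54.1 × $715 = $38,681.50
Senior associate: 111.6 × $490 = $54,684.00
Junior associate: 19.4 × $370 = $7,178.00
Paralegal: 87.4 × $165 = $14,421.00
Subtotal: $114,964.50
Less 8% discount: −$9,197.16
Total: $114,964.50 − $9,197.16 = $105,767.34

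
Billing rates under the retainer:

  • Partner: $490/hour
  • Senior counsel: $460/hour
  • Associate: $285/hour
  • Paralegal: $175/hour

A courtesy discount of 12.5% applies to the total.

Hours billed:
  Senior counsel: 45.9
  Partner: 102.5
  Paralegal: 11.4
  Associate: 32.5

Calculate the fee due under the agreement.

$72,271.94

Partner: 102.5 × $490 = $50,225.00
Senior counsel: 45.9 × $460 = $21,114.00
Associate: 32.5 × $285 = $9,262.50
Paralegal: 11.4 × $175 = $1,995.00
Subtotal: $82,596.50
Less 12.5% discount: −$10,324.56
Total: $82,596.50 − $10,324.56 = $72,271.94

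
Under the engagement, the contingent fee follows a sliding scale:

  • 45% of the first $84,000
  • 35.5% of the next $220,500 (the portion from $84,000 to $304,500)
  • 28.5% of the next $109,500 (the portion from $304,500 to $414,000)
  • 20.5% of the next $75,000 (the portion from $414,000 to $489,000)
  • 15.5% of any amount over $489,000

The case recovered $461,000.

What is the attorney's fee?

First $84,000 at 45% = $37,800.00
Next $220,500 at 35.5% = $78,277.50
Next $109,500 at 28.5% = $31,207.50
Remaining $47,000 at 20.5% = $9,635.00
Fee: $37,800.00 + $78,277.50 + $31,207.50 + $9,635.00 = $156,920.00

$156,920.00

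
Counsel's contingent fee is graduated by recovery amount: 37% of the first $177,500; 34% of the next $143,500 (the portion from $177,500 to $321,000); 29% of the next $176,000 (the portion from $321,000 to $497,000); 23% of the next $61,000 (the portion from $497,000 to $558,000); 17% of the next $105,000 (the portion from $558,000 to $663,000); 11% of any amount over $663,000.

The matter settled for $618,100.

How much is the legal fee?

$189,752.00

First $177,500 at 37% = $65,675.00
Next $143,500 at 34% = $48,790.00
Next $176,000 at 29% = $51,040.00
Next $61,000 at 23% = $14,030.00
Remaining $60,100 at 17% = $10,217.00
Fee: $65,675.00 + $48,790.00 + $51,040.00 + $14,030.00 + $10,217.00 = $189,752.00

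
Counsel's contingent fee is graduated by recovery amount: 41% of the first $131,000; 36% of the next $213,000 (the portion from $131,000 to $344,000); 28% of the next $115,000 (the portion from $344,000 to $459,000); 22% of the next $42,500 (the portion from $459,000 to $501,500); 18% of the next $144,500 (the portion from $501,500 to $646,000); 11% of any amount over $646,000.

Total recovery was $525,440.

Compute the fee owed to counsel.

$176,249.20

First $131,000 at 41% = $53,710.00
Next $213,000 at 36% = $76,680.00
Next $115,000 at 28% = $32,200.00
Next $42,500 at 22% = $9,350.00
Remaining $23,940 at 18% = $4,309.20
Fee: $53,710.00 + $76,680.00 + $32,200.00 + $9,350.00 + $4,309.20 = $176,249.20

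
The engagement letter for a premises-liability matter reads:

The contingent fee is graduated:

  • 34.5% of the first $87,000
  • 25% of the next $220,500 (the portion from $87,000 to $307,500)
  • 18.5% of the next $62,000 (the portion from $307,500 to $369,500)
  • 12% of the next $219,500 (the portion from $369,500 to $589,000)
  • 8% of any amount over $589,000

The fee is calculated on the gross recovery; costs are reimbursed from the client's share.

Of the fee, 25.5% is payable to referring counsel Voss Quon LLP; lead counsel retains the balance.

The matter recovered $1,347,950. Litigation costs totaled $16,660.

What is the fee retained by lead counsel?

$136,831.17

Fee base is the gross recovery, $1,347,950; costs are reimbursed separately.
First $87,000 at 34.5% = $30,015.00
Next $220,500 at 25% = $55,125.00
Next $62,000 at 18.5% = $11,470.00
Next $219,500 at 12% = $26,340.00
Remaining $758,950 at 8% = $60,716.00
Fee: $30,015.00 + $55,125.00 + $11,470.00 + $26,340.00 + $60,716.00 = $183,666.00
Referral share: 25.5% of $183,666.00 = $46,834.83; lead counsel retains $183,666.00 − $46,834.83 = $136,831.17.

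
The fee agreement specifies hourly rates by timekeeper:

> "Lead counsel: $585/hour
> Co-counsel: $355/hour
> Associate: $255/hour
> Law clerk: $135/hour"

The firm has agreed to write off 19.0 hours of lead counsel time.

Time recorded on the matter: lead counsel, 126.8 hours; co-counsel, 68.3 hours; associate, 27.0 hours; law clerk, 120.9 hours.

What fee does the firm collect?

Lead counsel: 126.8 × $585 = $74,178.00
Co-counsel: 68.3 × $355 = $24,246.50
Associate: 27.0 × $255 = $6,885.00
Law clerk: 120.9 × $135 = $16,321.50
Subtotal: $121,631.00
Write-off: 19.0 × $585 = $11,115.00
Total: $121,631.00 − $11,115.00 = $110,516.00

$110,516.00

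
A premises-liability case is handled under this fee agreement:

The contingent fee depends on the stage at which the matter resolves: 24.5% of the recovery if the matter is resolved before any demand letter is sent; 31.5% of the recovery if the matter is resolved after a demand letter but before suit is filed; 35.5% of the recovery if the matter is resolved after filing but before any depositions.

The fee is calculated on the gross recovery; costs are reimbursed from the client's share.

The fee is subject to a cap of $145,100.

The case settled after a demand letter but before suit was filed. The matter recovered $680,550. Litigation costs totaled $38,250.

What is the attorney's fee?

$145,100.00

Fee base is the gross recovery, $680,550; costs are reimbursed separately.
The matter settled after a demand letter but before suit was filed, so the 31.5% rate applies.
$680,550 × 31.5% = $214,373.25
$214,373.25 exceeds the $145,100 cap, so the fee is capped at $145,100.00.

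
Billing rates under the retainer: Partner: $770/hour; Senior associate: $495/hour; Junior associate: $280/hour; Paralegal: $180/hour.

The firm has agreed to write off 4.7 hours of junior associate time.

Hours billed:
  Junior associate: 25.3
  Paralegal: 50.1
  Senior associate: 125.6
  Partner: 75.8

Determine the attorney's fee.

$135,324.00

Partner: 75.8 × $770 = $58,366.00
Senior associate: 125.6 × $495 = $62,172.00
Junior associate: 25.3 × $280 = $7,084.00
Paralegal: 50.1 × $180 = $9,018.00
Subtotal: $136,640.00
Write-off: 4.7 × $280 = $1,316.00
Total: $136,640.00 − $1,316.00 = $135,324.00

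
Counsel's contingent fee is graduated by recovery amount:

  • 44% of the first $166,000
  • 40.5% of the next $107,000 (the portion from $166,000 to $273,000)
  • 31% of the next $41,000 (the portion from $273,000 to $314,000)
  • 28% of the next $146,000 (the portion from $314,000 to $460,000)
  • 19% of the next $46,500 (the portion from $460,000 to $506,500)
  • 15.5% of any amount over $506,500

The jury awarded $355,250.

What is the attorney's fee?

$140,635.00

First $166,000 at 44% = $73,040.00
Next $107,000 at 40.5% = $43,335.00
Next $41,000 at 31% = $12,710.00
Remaining $41,250 at 28% = $11,550.00
Fee: $73,040.00 + $43,335.00 + $12,710.00 + $11,550.00 = $140,635.00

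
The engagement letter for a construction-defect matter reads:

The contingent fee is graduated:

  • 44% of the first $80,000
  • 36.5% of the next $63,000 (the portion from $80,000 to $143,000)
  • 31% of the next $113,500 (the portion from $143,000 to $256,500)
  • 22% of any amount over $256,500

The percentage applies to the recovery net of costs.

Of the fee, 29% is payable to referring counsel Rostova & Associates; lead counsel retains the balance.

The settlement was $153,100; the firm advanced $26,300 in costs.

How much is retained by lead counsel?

Fee base (net of costs): $153,100 − $26,300 = $126,800
First $80,000 at 44% = $35,200.00
Remaining $46,800 at 36.5% = $17,082.00
Fee: $35,200.00 + $17,082.00 = $52,282.00
Referral share: 29% of $52,282.00 = $15,161.78; lead counsel retains $52,282.00 − $15,161.78 = $37,120.22.

$37,120.22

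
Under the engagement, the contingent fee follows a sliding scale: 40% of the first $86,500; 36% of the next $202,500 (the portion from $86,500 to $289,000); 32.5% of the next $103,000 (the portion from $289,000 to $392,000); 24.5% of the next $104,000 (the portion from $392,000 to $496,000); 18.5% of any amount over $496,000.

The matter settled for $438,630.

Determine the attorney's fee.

First $86,500 at 40% = $34,600.00
Next $202,500 at 36% = $72,900.00
Next $103,000 at 32.5% = $33,475.00
Remaining $46,630 at 24.5% = $11,424.35
Fee: $34,600.00 + $72,900.00 + $33,475.00 + $11,424.35 = $152,399.35

$152,399.35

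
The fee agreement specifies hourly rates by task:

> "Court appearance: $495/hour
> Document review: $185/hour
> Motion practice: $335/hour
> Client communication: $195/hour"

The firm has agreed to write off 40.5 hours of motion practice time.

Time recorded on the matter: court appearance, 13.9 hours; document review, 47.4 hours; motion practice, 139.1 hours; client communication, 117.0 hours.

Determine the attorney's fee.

$71,495.50

Court appearance: 13.9 × $495 = $6,880.50
Document review: 47.4 × $185 = $8,769.00
Motion practice: 139.1 × $335 = $46,598.50
Client communication: 117.0 × $195 = $22,815.00
Subtotal: $85,063.00
Write-off: 40.5 × $335 = $13,567.50
Total: $85,063.00 − $13,567.50 = $71,495.50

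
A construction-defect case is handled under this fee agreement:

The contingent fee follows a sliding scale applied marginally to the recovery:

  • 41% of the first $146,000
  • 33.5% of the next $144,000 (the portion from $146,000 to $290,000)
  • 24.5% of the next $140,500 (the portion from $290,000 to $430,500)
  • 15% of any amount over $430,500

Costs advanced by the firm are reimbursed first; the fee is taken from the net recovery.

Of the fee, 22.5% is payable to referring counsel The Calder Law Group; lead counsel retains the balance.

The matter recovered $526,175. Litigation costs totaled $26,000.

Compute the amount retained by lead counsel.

Fee base (net of costs): $526,175 − $26,000 = $500,175
First $146,000 at 41% = $59,860.00
Next $144,000 at 33.5% = $48,240.00
Next $140,500 at 24.5% = $34,422.50
Remaining $69,675 at 15% = $10,451.25
Fee: $59,860.00 + $48,240.00 + $34,422.50 + $10,451.25 = $152,973.75
Referral share: 22.5% of $152,973.75 = $34,419.09; lead counsel retains $152,973.75 − $34,419.09 = $118,554.66.

$118,554.66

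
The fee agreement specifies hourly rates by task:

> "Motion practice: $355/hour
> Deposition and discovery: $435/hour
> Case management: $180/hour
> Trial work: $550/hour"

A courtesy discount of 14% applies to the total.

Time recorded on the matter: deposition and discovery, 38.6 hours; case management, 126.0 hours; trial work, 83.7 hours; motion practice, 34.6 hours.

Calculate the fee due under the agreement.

Motion practice: 34.6 × $355 = $12,283.00
Deposition and discovery: 38.6 × $435 = $16,791.00
Case management: 126.0 × $180 = $22,680.00
Trial work: 83.7 × $550 = $46,035.00
Subtotal: $97,789.00
Less 14% discount: −$13,690.46
Total: $97,789.00 − $13,690.46 = $84,098.54

$84,098.54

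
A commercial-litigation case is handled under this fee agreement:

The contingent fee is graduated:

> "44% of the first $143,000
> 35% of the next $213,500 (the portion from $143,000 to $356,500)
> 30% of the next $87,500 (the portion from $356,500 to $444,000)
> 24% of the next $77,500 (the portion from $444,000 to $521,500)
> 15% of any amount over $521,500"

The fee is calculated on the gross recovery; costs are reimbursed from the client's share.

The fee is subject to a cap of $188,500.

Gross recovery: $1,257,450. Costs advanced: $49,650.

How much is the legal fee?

$188,500.00

Fee base is the gross recovery, $1,257,450; costs are reimbursed separately.
First $143,000 at 44% = $62,920.00
Next $213,500 at 35% = $74,725.00
Next $87,500 at 30% = $26,250.00
Next $77,500 at 24% = $18,600.00
Remaining $735,950 at 15% = $110,392.50
Fee: $62,920.00 + $74,725.00 + $26,250.00 + $18,600.00 + $110,392.50 = $292,887.50
$292,887.50 exceeds the $188,500 cap, so the fee is capped at $188,500.00.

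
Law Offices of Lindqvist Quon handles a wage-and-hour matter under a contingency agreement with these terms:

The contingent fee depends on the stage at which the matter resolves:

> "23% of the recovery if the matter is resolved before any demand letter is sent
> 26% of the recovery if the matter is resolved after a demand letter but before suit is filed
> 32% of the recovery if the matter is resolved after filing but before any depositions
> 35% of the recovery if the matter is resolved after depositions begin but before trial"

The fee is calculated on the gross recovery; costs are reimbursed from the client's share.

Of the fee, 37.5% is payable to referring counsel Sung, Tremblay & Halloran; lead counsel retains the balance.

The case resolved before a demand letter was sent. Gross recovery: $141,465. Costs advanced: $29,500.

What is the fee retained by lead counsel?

$20,335.59

Fee base is the gross recovery, $141,465; costs are reimbursed separately.
The matter resolved before a demand letter was sent, so the 23% rate applies.
$141,465 × 23% = $32,536.95
Referral share: 37.5% of $32,536.95 = $12,201.36; lead counsel retains $32,536.95 − $12,201.36 = $20,335.59.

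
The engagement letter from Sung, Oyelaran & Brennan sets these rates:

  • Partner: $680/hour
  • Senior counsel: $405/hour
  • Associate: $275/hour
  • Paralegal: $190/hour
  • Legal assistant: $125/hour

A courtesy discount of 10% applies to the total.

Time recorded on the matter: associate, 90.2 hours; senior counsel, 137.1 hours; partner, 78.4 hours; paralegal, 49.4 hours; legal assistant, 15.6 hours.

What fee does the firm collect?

$130,480.65

Partner: 78.4 × $680 = $53,312.00
Senior counsel: 137.1 × $405 = $55,525.50
Associate: 90.2 × $275 = $24,805.00
Paralegal: 49.4 × $190 = $9,386.00
Legal assistant: 15.6 × $125 = $1,950.00
Subtotal: $144,978.50
Less 10% discount: −$14,497.85
Total: $144,978.50 − $14,497.85 = $130,480.65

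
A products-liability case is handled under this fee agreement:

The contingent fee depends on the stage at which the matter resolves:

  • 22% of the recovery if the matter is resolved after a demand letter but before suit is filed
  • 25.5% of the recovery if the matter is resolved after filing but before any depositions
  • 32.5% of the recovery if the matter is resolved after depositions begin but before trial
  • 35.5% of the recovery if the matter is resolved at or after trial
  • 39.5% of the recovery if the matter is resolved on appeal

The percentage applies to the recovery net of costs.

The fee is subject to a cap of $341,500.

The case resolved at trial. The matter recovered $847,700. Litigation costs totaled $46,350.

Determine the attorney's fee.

$284,479.25

Fee base (net of costs): $847,700 − $46,350 = $801,350
The matter resolved at trial, so the 35.5% rate applies.
$801,350 × 35.5% = $284,479.25
$284,479.25 is under the $341,500 cap.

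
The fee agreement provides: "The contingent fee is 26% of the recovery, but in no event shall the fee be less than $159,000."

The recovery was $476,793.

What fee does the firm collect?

$159,000.00

26% of $476,793 = $123,966.18
That is below the $159,000 minimum, so the minimum applies.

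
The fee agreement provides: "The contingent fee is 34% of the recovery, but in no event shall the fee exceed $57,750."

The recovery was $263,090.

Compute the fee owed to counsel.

$57,750.00

34% of $263,090 = $89,450.60
That exceeds the $57,750 cap, so the fee is capped at $57,750.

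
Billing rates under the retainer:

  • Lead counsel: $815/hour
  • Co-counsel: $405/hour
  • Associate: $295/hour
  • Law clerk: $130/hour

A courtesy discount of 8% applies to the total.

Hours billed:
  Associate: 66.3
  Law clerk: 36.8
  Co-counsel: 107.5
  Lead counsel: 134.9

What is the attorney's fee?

$163,597.62

Lead counsel: 134.9 × $815 = $109,943.50
Co-counsel: 107.5 × $405 = $43,537.50
Associate: 66.3 × $295 = $19,558.50
Law clerk: 36.8 × $130 = $4,784.00
Subtotal: $177,823.50
Less 8% discount: −$14,225.88
Total: $177,823.50 − $14,225.88 = $163,597.62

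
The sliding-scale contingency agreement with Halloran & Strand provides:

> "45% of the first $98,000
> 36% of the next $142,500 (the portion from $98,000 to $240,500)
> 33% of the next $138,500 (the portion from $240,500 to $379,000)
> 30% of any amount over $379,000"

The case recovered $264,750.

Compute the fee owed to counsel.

First $98,000 at 45% = $44,100.00
Next $142,500 at 36% = $51,300.00
Remaining $24,250 at 33% = $8,002.50
Fee: $44,100.00 + $51,300.00 + $8,002.50 = $103,402.50

$103,402.50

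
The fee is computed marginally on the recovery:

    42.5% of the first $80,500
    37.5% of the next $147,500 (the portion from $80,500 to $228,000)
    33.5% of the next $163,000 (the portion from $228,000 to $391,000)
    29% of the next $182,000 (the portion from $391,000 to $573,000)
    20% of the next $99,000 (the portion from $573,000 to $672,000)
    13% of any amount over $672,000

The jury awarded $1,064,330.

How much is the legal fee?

First $80,500 at 42.5% = $34,212.50
Next $147,500 at 37.5% = $55,312.50
Next $163,000 at 33.5% = $54,605.00
Next $182,000 at 29% = $52,780.00
Next $99,000 at 20% = $19,800.00
Remaining $392,330 at 13% = $51,002.90
Fee: $34,212.50 + $55,312.50 + $54,605.00 + $52,780.00 + $19,800.00 + $51,002.90 = $267,712.90

$267,712.90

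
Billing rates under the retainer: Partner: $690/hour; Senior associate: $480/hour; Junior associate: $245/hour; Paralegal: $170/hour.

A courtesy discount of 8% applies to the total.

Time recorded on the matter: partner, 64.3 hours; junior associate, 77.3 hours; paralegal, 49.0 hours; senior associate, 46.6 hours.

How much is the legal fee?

$86,483.22

Partner: 64.3 × $690 = $44,367.00
Senior associate: 46.6 × $480 = $22,368.00
Junior associate: 77.3 × $245 = $18,938.50
Paralegal: 49.0 × $170 = $8,330.00
Subtotal: $94,003.50
Less 8% discount: −$7,520.28
Total: $94,003.50 − $7,520.28 = $86,483.22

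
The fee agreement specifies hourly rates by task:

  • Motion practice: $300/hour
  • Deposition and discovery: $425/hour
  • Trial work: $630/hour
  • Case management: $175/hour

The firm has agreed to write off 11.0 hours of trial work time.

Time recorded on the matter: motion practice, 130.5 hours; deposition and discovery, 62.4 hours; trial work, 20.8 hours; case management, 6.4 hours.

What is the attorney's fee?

Motion practice: 130.5 × $300 = $39,150.00
Deposition and discovery: 62.4 × $425 = $26,520.00
Trial work: 20.8 × $630 = $13,104.00
Case management: 6.4 × $175 = $1,120.00
Subtotal: $79,894.00
Write-off: 11.0 × $630 = $6,930.00
Total: $79,894.00 − $6,930.00 = $72,964.00

$72,964.00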